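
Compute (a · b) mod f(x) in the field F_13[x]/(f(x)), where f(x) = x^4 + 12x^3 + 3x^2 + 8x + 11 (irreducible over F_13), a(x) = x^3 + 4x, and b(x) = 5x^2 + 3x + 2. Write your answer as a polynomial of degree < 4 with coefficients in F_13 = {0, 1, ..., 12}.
a · b ≡ 2x^3 + 6x + 3 (mod f(x))

Multiply in F_13[x]: a(x)·b(x) = (x^3 + 4x)·(5x^2 + 3x + 2) = 5x^5 + 3x^4 + 9x^3 + 12x^2 + 8x. This has degree ≥ 4, so divide by f(x) over F_13: 5x^5 + 3x^4 + 9x^3 + 12x^2 + 8x = (5x + 8)·(x^4 + 12x^3 + 3x^2 + 8x + 11) + (2x^3 + 6x + 3). Hence a·b ≡ 2x^3 + 6x + 3 (mod f). (F_13[x]/(f) is a field with 13^4 = 28561 elements since f is irreducible of degree 4.)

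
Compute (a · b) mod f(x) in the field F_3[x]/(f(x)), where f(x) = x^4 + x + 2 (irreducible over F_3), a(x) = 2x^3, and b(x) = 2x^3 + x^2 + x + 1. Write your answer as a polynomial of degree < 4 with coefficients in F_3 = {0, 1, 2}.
a · b ≡ x^3 + 2x^2 + 2 (mod f(x))

Multiply in F_3[x]: a(x)·b(x) = (2x^3)·(2x^3 + x^2 + x + 1) = x^6 + 2x^5 + 2x^4 + 2x^3. This has degree ≥ 4, so divide by f(x) over F_3: x^6 + 2x^5 + 2x^4 + 2x^3 = (x^2 + 2x + 2)·(x^4 + x + 2) + (x^3 + 2x^2 + 2). Hence a·b ≡ x^3 + 2x^2 + 2 (mod f). (F_3[x]/(f) is a field with 3^4 = 81 elements since f is irreducible of degree 4.)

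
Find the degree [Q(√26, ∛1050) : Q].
[Q(√26, ∛1050) : Q] = 6

Let L = Q(√26, ∛1050). Since Q(√26) ⊂ L and [Q(√26):Q] = 2, the tower law gives 2 | [L:Q]. Likewise Q(∛1050) ⊂ L with [Q(∛1050):Q] = 3 (because 1050 is not a perfect cube), so 3 | [L:Q]. As gcd(2,3) = 1, [L:Q] is divisible by 6. Conversely L is generated over Q by √26 and ∛1050, so [L:Q] ≤ 2·3 = 6. Therefore [Q(√26, ∛1050) : Q] = 6.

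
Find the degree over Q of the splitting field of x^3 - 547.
[K : Q] = 6

The roots of x^3 - 547 are ∛547, ω∛547, ω^2∛547 where ω = e^(2πi/3) is a primitive cube root of unity, so K = Q(∛547, ω). Now [Q(∛547):Q] = 3 (since 547 is not a perfect cube, x^3 - 547 is irreducible) and [Q(ω):Q] = 2. Both 2 and 3 divide [K:Q], and [K:Q] ≤ 3·2 = 6, so [K:Q] = 6. (Equivalently: Q(∛547) ⊂ R but ω ∉ R, so [K : Q(∛547)] = 2.)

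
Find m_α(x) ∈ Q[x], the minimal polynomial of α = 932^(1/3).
m_α(x) = x^3 - 932

α satisfies α^3 = 932, so x^3 - 932 annihilates α. By the rational root test, a rational root p/q (in lowest terms) of x^3 - 932 would satisfy p^3 = 932 q^3, forcing q = 1 and p^3 = 932; but 932 is not a perfect cube, contradiction. A monic cubic over Q with no rational root is irreducible (any nontrivial factorization would include a linear factor). Hence x^3 - 932 is the minimal polynomial of α, and in particular [Q(α):Q] = 3.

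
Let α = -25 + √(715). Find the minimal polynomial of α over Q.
m_α(x) = x^2 + 50x - 90

From α + 25 = √(715), squaring gives (α + 25)^2 = 715, i.e. α^2 + 50α + 625 = 715, so α^2 + 50α - 90 = 0. The discriminant of x^2 + 50x - 90 is (50)^2 - 4·(-90) = 2500 + 360 = 2860, and 4·(715) is not a perfect square in Q since 715 is squarefree and ≠ 1. Hence x^2 + 50x - 90 is irreducible over Q and is the minimal polynomial of α.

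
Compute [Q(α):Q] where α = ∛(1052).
[Q(α):Q] = 3

The minimal polynomial of α is x^3 - 1052, irreducible over Q since 1052 is not a perfect cube (so x^3 - 1052 has no rational root). Hence [Q(α):Q] = deg(m_α) = 3.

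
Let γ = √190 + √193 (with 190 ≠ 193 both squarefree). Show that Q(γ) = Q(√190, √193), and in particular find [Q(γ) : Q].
[Q(γ) : Q] = 4 (equivalently, Q(γ) = Q(√190, √193))

Obviously Q(γ) ⊆ Q(√190, √193), and [Q(√190, √193):Q] = 4 (since 190, 193 are distinct squarefree integers > 1 with 36670 not a perfect square). To show equality we compute the minimal polynomial of γ. From γ = √190 + √193: γ^2 = 190 + 2√(36670) + 193 = 383 + 2√(36670), so γ^2 - 383 = 2√(36670); squaring, (γ^2 - 383)^2 = 4·36670, i.e. γ^4 - 766γ^2 + 146689 - 146680 = 0, i.e. γ^4 - 766γ^2 + 9 = 0. So γ is a root of x^4 - 766x^2 + 9. This polynomial is irreducible over Q: it has no rational root (each ±√190 ± √193 is irrational), and any factorization into two quadratics over Q would force √(36670) ∈ Q (pairing opposite roots) or √190, √193 ∈ Q (other pairings), all impossible. Hence [Q(γ):Q] = 4 = [Q(√190, √193):Q], so Q(γ) = Q(√190, √193).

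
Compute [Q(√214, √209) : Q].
[Q(√214, √209) : Q] = 4

[Q(√214):Q] = 2 (min poly x^2 - 214, irreducible since 214 is squarefree > 1). For the top step, suppose √209 ∈ Q(√214), say √209 = c + d√214 with c, d ∈ Q. Squaring: 209 = c^2 + 214d^2 + 2cd√214. Since √214 ∉ Q this forces 2cd = 0. If d = 0 then √209 = c ∈ Q, contradicting 209 squarefree > 1. If c = 0 then 209 = 214d^2, so 214·209 = (214d)^2 is a perfect square in Q — but 214·209 = 44726 is not a perfect square (since 214 and 209 are distinct squarefree integers). Contradiction. Hence √209 ∉ Q(√214), so x^2 - 209 stays irreducible over Q(√214) and [Q(√214, √209) : Q(√214)] = 2. By the tower law, [Q(√214, √209) : Q] = 2 · 2 = 4.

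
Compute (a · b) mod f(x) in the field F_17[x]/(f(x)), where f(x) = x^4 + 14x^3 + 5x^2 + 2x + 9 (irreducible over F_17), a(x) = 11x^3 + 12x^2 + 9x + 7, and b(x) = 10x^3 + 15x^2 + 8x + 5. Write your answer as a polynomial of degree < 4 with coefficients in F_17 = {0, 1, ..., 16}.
a · b ≡ 14x^3 + 3x^2 + 15x + 16 (mod f(x))

Multiply in F_17[x]: a(x)·b(x) = (11x^3 + 12x^2 + 9x + 7)·(10x^3 + 15x^2 + 8x + 5) = 8x^6 + 13x^5 + x^4 + 16x^3 + 16x^2 + 16x + 1. This has degree ≥ 4, so divide by f(x) over F_17: 8x^6 + 13x^5 + x^4 + 16x^3 + 16x^2 + 16x + 1 = (8x^2 + 3x + 4)·(x^4 + 14x^3 + 5x^2 + 2x + 9) + (14x^3 + 3x^2 + 15x + 16). Hence a·b ≡ 14x^3 + 3x^2 + 15x + 16 (mod f). (F_17[x]/(f) is a field with 17^4 = 83521 elements since f is irreducible of degree 4.)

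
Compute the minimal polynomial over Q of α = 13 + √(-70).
m_α(x) = x^2 - 26x + 239

From α - 13 = √(-70), squaring gives (α - 13)^2 = -70, i.e. α^2 - 26α + 169 = -70, so α^2 - 26α + 239 = 0. The discriminant of x^2 - 26x + 239 is (-26)^2 - 4·(239) = 676 - 956 = -280, and 4·(-70) is not a perfect square in Q since -70 is squarefree and ≠ 1. Hence x^2 - 26x + 239 is irreducible over Q and is the minimal polynomial of α.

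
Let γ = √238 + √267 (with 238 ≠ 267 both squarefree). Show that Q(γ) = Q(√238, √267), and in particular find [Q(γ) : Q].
[Q(γ) : Q] = 4 (equivalently, Q(γ) = Q(√238, √267))

Obviously Q(γ) ⊆ Q(√238, √267), and [Q(√238, √267):Q] = 4 (since 238, 267 are distinct squarefree integers > 1 with 63546 not a perfect square). To show equality we compute the minimal polynomial of γ. From γ = √238 + √267: γ^2 = 238 + 2√(63546) + 267 = 505 + 2√(63546), so γ^2 - 505 = 2√(63546); squaring, (γ^2 - 505)^2 = 4·63546, i.e. γ^4 - 1010γ^2 + 255025 - 254184 = 0, i.e. γ^4 - 1010γ^2 + 841 = 0. So γ is a root of x^4 - 1010x^2 + 841. This polynomial is irreducible over Q: it has no rational root (each ±√238 ± √267 is irrational), and any factorization into two quadratics over Q would force √(63546) ∈ Q (pairing opposite roots) or √238, √267 ∈ Q (other pairings), all impossible. Hence [Q(γ):Q] = 4 = [Q(√238, √267):Q], so Q(γ) = Q(√238, √267).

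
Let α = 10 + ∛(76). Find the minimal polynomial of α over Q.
m_α(x) = x^3 - 30x^2 + 300x - 1076

Set β = α - 10 = ∛(76), so β^3 = 76. Then (α - 10)^3 - 76 = 0, i.e. α is a root of g(x) = (x - 10)^3 - 76 = x^3 - 30x^2 + 300x - 1076. Since g(x) = h(x - 10) where h(x) = x^3 - 76, and h is irreducible over Q (because 76 is not a perfect cube, so h has no rational root, and a monic cubic with no rational root is irreducible), g is also irreducible (irreducibility is preserved under the substitution x → x - 10). Hence m_α(x) = x^3 - 30x^2 + 300x - 1076.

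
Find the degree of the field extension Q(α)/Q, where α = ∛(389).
[Q(α):Q] = 3

The minimal polynomial of α is x^3 - 389, irreducible over Q since 389 is not a perfect cube (so x^3 - 389 has no rational root). Hence [Q(α):Q] = deg(m_α) = 3.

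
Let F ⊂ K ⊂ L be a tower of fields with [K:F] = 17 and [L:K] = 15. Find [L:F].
[L:F] = 255

The tower law says that for any tower of field extensions F ⊂ K ⊂ L with finite degrees, [L:F] = [L:K] · [K:F]. Here this gives [L:F] = 15 · 17 = 255.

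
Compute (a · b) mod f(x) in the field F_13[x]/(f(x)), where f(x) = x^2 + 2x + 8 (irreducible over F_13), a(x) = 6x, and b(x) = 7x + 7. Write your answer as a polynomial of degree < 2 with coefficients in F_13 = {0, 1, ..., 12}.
a · b ≡ 10x + 2 (mod f(x))

Multiply in F_13[x]: a(x)·b(x) = (6x)·(7x + 7) = 3x^2 + 3x. This has degree ≥ 2, so divide by f(x) over F_13: 3x^2 + 3x = (3)·(x^2 + 2x + 8) + (10x + 2). Hence a·b ≡ 10x + 2 (mod f). (F_13[x]/(f) is a field with 13^2 = 169 elements since f is irreducible of degree 2.)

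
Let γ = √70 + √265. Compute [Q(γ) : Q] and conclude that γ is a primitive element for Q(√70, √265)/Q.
[Q(γ) : Q] = 4 (equivalently, Q(γ) = Q(√70, √265))

Obviously Q(γ) ⊆ Q(√70, √265), and [Q(√70, √265):Q] = 4 (since 70, 265 are distinct squarefree integers > 1 with 18550 not a perfect square). To show equality we compute the minimal polynomial of γ. From γ = √70 + √265: γ^2 = 70 + 2√(18550) + 265 = 335 + 2√(18550), so γ^2 - 335 = 2√(18550); squaring, (γ^2 - 335)^2 = 4·18550, i.e. γ^4 - 670γ^2 + 112225 - 74200 = 0, i.e. γ^4 - 670γ^2 + 38025 = 0. So γ is a root of x^4 - 670x^2 + 38025. This polynomial is irreducible over Q: it has no rational root (each ±√70 ± √265 is irrational), and any factorization into two quadratics over Q would force √(18550) ∈ Q (pairing opposite roots) or √70, √265 ∈ Q (other pairings), all impossible. Hence [Q(γ):Q] = 4 = [Q(√70, √265):Q], so Q(γ) = Q(√70, √265).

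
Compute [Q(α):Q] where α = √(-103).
[Q(α):Q] = 2

[Q(α):Q] equals the degree of the minimal polynomial of α. Here α^2 = -103 and x^2 + 103 is irreducible (d = -103 is squarefree, ≠ 1, hence not a square), so deg(m_α) = 2. Thus [Q(α):Q] = 2.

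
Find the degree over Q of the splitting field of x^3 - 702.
[K : Q] = 6

The roots of x^3 - 702 are ∛702, ω∛702, ω^2∛702 where ω = e^(2πi/3) is a primitive cube root of unity, so K = Q(∛702, ω). Now [Q(∛702):Q] = 3 (since 702 is not a perfect cube, x^3 - 702 is irreducible) and [Q(ω):Q] = 2. Both 2 and 3 divide [K:Q], and [K:Q] ≤ 3·2 = 6, so [K:Q] = 6. (Equivalently: Q(∛702) ⊂ R but ω ∉ R, so [K : Q(∛702)] = 2.)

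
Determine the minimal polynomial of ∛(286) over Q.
m_α(x) = x^3 - 286

α satisfies α^3 = 286, so x^3 - 286 annihilates α. By the rational root test, a rational root p/q (in lowest terms) of x^3 - 286 would satisfy p^3 = 286 q^3, forcing q = 1 and p^3 = 286; but 286 is not a perfect cube, contradiction. A monic cubic over Q with no rational root is irreducible (any nontrivial factorization would include a linear factor). Hence x^3 - 286 is the minimal polynomial of α, and in particular [Q(α):Q] = 3.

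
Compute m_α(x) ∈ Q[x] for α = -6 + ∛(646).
m_α(x) = x^3 + 18x^2 + 108x - 430

Set β = α + 6 = ∛(646), so β^3 = 646. Then (α + 6)^3 - 646 = 0, i.e. α is a root of g(x) = (x + 6)^3 - 646 = x^3 + 18x^2 + 108x - 430. Since g(x) = h(x + 6) where h(x) = x^3 - 646, and h is irreducible over Q (because 646 is not a perfect cube, so h has no rational root, and a monic cubic with no rational root is irreducible), g is also irreducible (irreducibility is preserved under the substitution x → x + 6). Hence m_α(x) = x^3 + 18x^2 + 108x - 430.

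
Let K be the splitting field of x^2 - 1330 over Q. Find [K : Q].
[K : Q] = 2

f(x) = x^2 - 1330 factors as (x - √1330)(x + √1330). The splitting field is K = Q(√1330). Since 1330 is squarefree and > 1, it is not a perfect square, so x^2 - 1330 is irreducible over Q and [Q(√1330) : Q] = 2. Hence [K : Q] = 2.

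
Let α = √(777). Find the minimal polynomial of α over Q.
m_α(x) = x^2 - 777

α satisfies α^2 - 777 = 0, so x^2 - 777 annihilates α. Since d = 777 is squarefree and ≠ 1, it is not a perfect square in Q, so x^2 - 777 has no rational root and is therefore irreducible over Q (a degree-2 polynomial over a field is irreducible iff it has no root). Hence m_α(x) = x^2 - 777.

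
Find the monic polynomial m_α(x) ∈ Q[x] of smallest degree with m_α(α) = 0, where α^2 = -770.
m_α(x) = x^2 + 770

α satisfies α^2 + 770 = 0, so x^2 + 770 annihilates α. Since d = -770 is squarefree and ≠ 1, it is not a perfect square in Q, so x^2 + 770 has no rational root and is therefore irreducible over Q (a degree-2 polynomial over a field is irreducible iff it has no root). Hence m_α(x) = x^2 + 770.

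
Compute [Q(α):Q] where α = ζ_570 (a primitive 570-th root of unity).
[Q(α):Q] = 144

The minimal polynomial of ζ_570 over Q is the 570-th cyclotomic polynomial Φ_570(x), which is irreducible over Q and has degree φ(570) = 144. Hence [Q(α):Q] = φ(570) = 144.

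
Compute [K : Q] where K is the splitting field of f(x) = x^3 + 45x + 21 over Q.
[K : Q] = 6

By the rational root test, any rational root of the monic integer polynomial f(x) = x^3 + 45x + 21 must be an integer dividing the constant term 21, i.e. one of ±{1, 3, 7, 21}. Evaluating: f(1) = 67, f(-1) = -25, f(3) = 183, f(-3) = -141, f(7) = 679, f(-7) = -637, f(21) = 10227, f(-21) = -10185; none is 0, so f has no rational root and is therefore irreducible over Q (a cubic with no linear factor over a field is irreducible). For an irreducible cubic, the Galois group is A_3 or S_3 according as the discriminant disc(f) = -4a^3 - 27b^2 = -4·(45)^3 - 27·(21)^2 = -376407 is or is not a square in Q. Here disc(f) = -376407 is not a perfect square in Q, so the Galois group of f over Q is not contained in A_3 and must be all of S_3. The splitting field has degree |S_3| = 6 over Q, so [K : Q] = 6.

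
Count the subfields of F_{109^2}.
F_{109^2} has 2 subfields

The subfields of F_{p^n} are exactly the fields F_{p^d} for d | n (each is the fixed field of the unique index-d subgroup of Gal(F_{p^n}/F_p) ≅ Z/nZ). The divisors of n = 2 are {1, 2}, giving 2 subfields: F_{109^1}, F_{109^2}.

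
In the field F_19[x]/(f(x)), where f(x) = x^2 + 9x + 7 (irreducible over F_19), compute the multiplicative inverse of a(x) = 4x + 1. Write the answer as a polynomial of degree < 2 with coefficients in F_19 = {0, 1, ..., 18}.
a(x)^(-1) ≡ 15x + 3 (mod f(x))

Since f is irreducible over F_19, F_19[x]/(f) is a field and a(x) ≠ 0 has an inverse. Apply the extended Euclidean algorithm to f(x) and a(x) in F_19[x]: f(x) = (5x + 1)·a(x) + (6). The last nonzero remainder is the constant 6 = gcd(f, a) in F_19. Back-substituting through the division chain expresses 6 = s(x)·a(x) + t(x)·f(x) with s(x) ≡ 14x + 18 (mod f), so (14x + 18)·a(x) ≡ 6 (mod f). Multiplying by 6^(-1) ≡ 16 in F_19 gives a(x)^(-1) ≡ 16·(14x + 18) ≡ 15x + 3 (mod f). Check: (4x + 1)·(15x + 3) = 3x^2 + 8x + 3 ≡ 1 (mod x^2 + 9x + 7).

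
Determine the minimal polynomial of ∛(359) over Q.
m_α(x) = x^3 - 359

α satisfies α^3 = 359, so x^3 - 359 annihilates α. By the rational root test, a rational root p/q (in lowest terms) of x^3 - 359 would satisfy p^3 = 359 q^3, forcing q = 1 and p^3 = 359; but 359 is not a perfect cube, contradiction. A monic cubic over Q with no rational root is irreducible (any nontrivial factorization would include a linear factor). Hence x^3 - 359 is the minimal polynomial of α, and in particular [Q(α):Q] = 3.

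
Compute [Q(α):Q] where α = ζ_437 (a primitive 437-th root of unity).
[Q(α):Q] = 396

The minimal polynomial of ζ_437 over Q is the 437-th cyclotomic polynomial Φ_437(x), which is irreducible over Q and has degree φ(437) = 396. Hence [Q(α):Q] = φ(437) = 396.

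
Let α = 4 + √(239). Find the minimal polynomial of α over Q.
m_α(x) = x^2 - 8x - 223

From α - 4 = √(239), squaring gives (α - 4)^2 = 239, i.e. α^2 - 8α + 16 = 239, so α^2 - 8α - 223 = 0. The discriminant of x^2 - 8x - 223 is (-8)^2 - 4·(-223) = 64 + 892 = 956, and 4·(239) is not a perfect square in Q since 239 is squarefree and ≠ 1. Hence x^2 - 8x - 223 is irreducible over Q and is the minimal polynomial of α.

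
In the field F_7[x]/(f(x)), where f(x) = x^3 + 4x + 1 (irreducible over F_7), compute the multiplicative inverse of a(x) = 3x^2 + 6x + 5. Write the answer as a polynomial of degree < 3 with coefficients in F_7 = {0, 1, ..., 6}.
a(x)^(-1) ≡ 2x^2 + 6x + 2 (mod f(x))

Since f is irreducible over F_7, F_7[x]/(f) is a field and a(x) ≠ 0 has an inverse. Apply the extended Euclidean algorithm to f(x) and a(x) in F_7[x]: f(x) = (5x + 4)·a(x) + (4x + 2);  a(x) = (6x + 2)·(4x + 2) + (1). The last nonzero remainder is the constant 1 = gcd(f, a) in F_7. Back-substituting through the division chain expresses 1 = s(x)·a(x) + t(x)·f(x) with s(x) ≡ 2x^2 + 6x + 2 (mod f), so a(x)^(-1) ≡ s(x) = 2x^2 + 6x + 2 (mod f). Check: (3x^2 + 6x + 5)·(2x^2 + 6x + 2) = 6x^4 + 2x^3 + 3x^2 + 3 ≡ 1 (mod x^3 + 4x + 1).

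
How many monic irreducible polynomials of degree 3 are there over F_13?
There are 728 monic irreducible polynomials of degree 3 over F_13

Each element of F_{13^3} that lies in no proper subfield is a root of exactly one monic irreducible of degree 3 over F_13, and each such polynomial has 3 distinct roots in F_{13^3}. By Möbius inversion the count is N_13(3) = (1/3) Σ_{d|3} μ(3/d) · 13^d = (1/3)(μ(3)·13^1 + μ(1)·13^3) = 2184/3 = 728.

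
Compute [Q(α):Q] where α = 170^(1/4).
[Q(α):Q] = 4

α is a root of x^4 - 170. By Eisenstein's criterion at the prime p = 2 (which divides the constant term 170 but p^2 = 4 does not, since 170 is squarefree), x^4 - 170 is irreducible over Q. Hence [Q(α):Q] = 4.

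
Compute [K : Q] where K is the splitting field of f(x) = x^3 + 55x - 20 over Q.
[K : Q] = 6

By the rational root test, any rational root of the monic integer polynomial f(x) = x^3 + 55x - 20 must be an integer dividing the constant term -20, i.e. one of ±{1, 2, 4, 5, 10, 20}. Evaluating: f(1) = 36, f(-1) = -76, f(2) = 98, f(-2) = -138, f(4) = 264, f(-4) = -304, f(5) = 380, f(-5) = -420, f(10) = 1530, f(-10) = -1570, f(20) = 9080, f(-20) = -9120; none is 0, so f has no rational root and is therefore irreducible over Q (a cubic with no linear factor over a field is irreducible). For an irreducible cubic, the Galois group is A_3 or S_3 according as the discriminant disc(f) = -4a^3 - 27b^2 = -4·(55)^3 - 27·(-20)^2 = -676300 is or is not a square in Q. Here disc(f) = -676300 is not a perfect square in Q, so the Galois group of f over Q is not contained in A_3 and must be all of S_3. The splitting field has degree |S_3| = 6 over Q, so [K : Q] = 6.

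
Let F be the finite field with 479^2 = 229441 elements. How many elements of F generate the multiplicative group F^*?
There are φ(229440) = 60928 primitive elements

F_q^* is cyclic of order q - 1 = 229440. A cyclic group of order m has exactly φ(m) generators. Here m = 229440 = 2^6 · 3 · 5 · 239, so the number of primitive elements is φ(229440) = 60928.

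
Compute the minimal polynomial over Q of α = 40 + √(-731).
m_α(x) = x^2 - 80x + 2331

From α - 40 = √(-731), squaring gives (α - 40)^2 = -731, i.e. α^2 - 80α + 1600 = -731, so α^2 - 80α + 2331 = 0. The discriminant of x^2 - 80x + 2331 is (-80)^2 - 4·(2331) = 6400 - 9324 = -2924, and 4·(-731) is not a perfect square in Q since -731 is squarefree and ≠ 1. Hence x^2 - 80x + 2331 is irreducible over Q and is the minimal polynomial of α.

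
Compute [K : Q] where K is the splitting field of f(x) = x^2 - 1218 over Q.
[K : Q] = 2

f(x) = x^2 - 1218 factors as (x - √1218)(x + √1218). The splitting field is K = Q(√1218). Since 1218 is squarefree and > 1, it is not a perfect square, so x^2 - 1218 is irreducible over Q and [Q(√1218) : Q] = 2. Hence [K : Q] = 2.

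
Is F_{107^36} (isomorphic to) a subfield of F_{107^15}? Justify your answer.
No: F_{107^36} is not a subfield of F_{107^15}

F_{p^m} embeds in F_{p^n} iff m | n. Here 36 ∤ 15 (since 15 = 0·36 + 15 with remainder 15 ≠ 0), so F_{107^36} is not a subfield of F_{107^15}. Equivalently: if it were, the tower law would give 36 = [F_{107^36}:F_107] dividing [F_{107^15}:F_107] = 15, contradiction.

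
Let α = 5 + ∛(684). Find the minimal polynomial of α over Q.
m_α(x) = x^3 - 15x^2 + 75x - 809

Set β = α - 5 = ∛(684), so β^3 = 684. Then (α - 5)^3 - 684 = 0, i.e. α is a root of g(x) = (x - 5)^3 - 684 = x^3 - 15x^2 + 75x - 809. Since g(x) = h(x - 5) where h(x) = x^3 - 684, and h is irreducible over Q (because 684 is not a perfect cube, so h has no rational root, and a monic cubic with no rational root is irreducible), g is also irreducible (irreducibility is preserved under the substitution x → x - 5). Hence m_α(x) = x^3 - 15x^2 + 75x - 809.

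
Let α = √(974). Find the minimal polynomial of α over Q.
m_α(x) = x^2 - 974

α satisfies α^2 - 974 = 0, so x^2 - 974 annihilates α. Since d = 974 is squarefree and ≠ 1, it is not a perfect square in Q, so x^2 - 974 has no rational root and is therefore irreducible over Q (a degree-2 polynomial over a field is irreducible iff it has no root). Hence m_α(x) = x^2 - 974.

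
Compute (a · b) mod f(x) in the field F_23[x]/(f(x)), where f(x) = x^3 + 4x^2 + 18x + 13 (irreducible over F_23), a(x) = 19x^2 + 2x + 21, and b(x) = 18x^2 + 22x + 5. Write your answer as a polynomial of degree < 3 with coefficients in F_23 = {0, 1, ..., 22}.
a · b ≡ 18x^2 + 12x + 4 (mod f(x))

Multiply in F_23[x]: a(x)·b(x) = (19x^2 + 2x + 21)·(18x^2 + 22x + 5) = 20x^4 + 17x^3 + 11x^2 + 12x + 13. This has degree ≥ 3, so divide by f(x) over F_23: 20x^4 + 17x^3 + 11x^2 + 12x + 13 = (20x + 6)·(x^3 + 4x^2 + 18x + 13) + (18x^2 + 12x + 4). Hence a·b ≡ 18x^2 + 12x + 4 (mod f). (F_23[x]/(f) is a field with 23^3 = 12167 elements since f is irreducible of degree 3.)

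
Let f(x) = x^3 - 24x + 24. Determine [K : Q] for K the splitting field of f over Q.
[K : Q] = 6

By the rational root test, any rational root of the monic integer polynomial f(x) = x^3 - 24x + 24 must be an integer dividing the constant term 24, i.e. one of ±{1, 2, 3, 4, 6, 8, 12, 24}. Evaluating: f(1) = 1, f(-1) = 47, f(2) = -16, f(-2) = 64, f(3) = -21, f(-3) = 69, f(4) = -8, f(-4) = 56, f(6) = 96, f(-6) = -48, f(8) = 344, f(-8) = -296, f(12) = 1464, f(-12) = -1416, f(24) = 13272, f(-24) = -13224; none is 0, so f has no rational root and is therefore irreducible over Q (a cubic with no linear factor over a field is irreducible). For an irreducible cubic, the Galois group is A_3 or S_3 according as the discriminant disc(f) = -4a^3 - 27b^2 = -4·(-24)^3 - 27·(24)^2 = 39744 is or is not a square in Q. Here disc(f) = 39744 is not a perfect square in Q, so the Galois group of f over Q is not contained in A_3 and must be all of S_3. The splitting field has degree |S_3| = 6 over Q, so [K : Q] = 6.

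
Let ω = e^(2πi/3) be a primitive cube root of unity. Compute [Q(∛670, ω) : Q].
[Q(∛670, ω) : Q] = 6

[Q(∛670):Q] = 3 (min poly x^3 - 670, irreducible since 670 is not a perfect cube). [Q(ω):Q] = 2 (min poly x^2 + x + 1). Since Q(∛670) ⊂ R and ω ∉ R, we have ω ∉ Q(∛670), so x^2 + x + 1 remains irreducible over Q(∛670) and [Q(∛670, ω) : Q(∛670)] = 2. By the tower law, [Q(∛670, ω) : Q] = 3 · 2 = 6. (In fact Q(∛670, ω) is the splitting field of x^3 - 670 over Q.)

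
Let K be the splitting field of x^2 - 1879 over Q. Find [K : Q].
[K : Q] = 2

f(x) = x^2 - 1879 factors as (x - √1879)(x + √1879). The splitting field is K = Q(√1879). Since 1879 is squarefree and > 1, it is not a perfect square, so x^2 - 1879 is irreducible over Q and [Q(√1879) : Q] = 2. Hence [K : Q] = 2.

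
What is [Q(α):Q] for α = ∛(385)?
[Q(α):Q] = 3

The minimal polynomial of α is x^3 - 385, irreducible over Q since 385 is not a perfect cube (so x^3 - 385 has no rational root). Hence [Q(α):Q] = deg(m_α) = 3.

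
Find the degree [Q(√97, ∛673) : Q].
[Q(√97, ∛673) : Q] = 6

Let L = Q(√97, ∛673). Since Q(√97) ⊂ L and [Q(√97):Q] = 2, the tower law gives 2 | [L:Q]. Likewise Q(∛673) ⊂ L with [Q(∛673):Q] = 3 (because 673 is not a perfect cube), so 3 | [L:Q]. As gcd(2,3) = 1, [L:Q] is divisible by 6. Conversely L is generated over Q by √97 and ∛673, so [L:Q] ≤ 2·3 = 6. Therefore [Q(√97, ∛673) : Q] = 6.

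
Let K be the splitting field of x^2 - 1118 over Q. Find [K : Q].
[K : Q] = 2

f(x) = x^2 - 1118 factors as (x - √1118)(x + √1118). The splitting field is K = Q(√1118). Since 1118 is squarefree and > 1, it is not a perfect square, so x^2 - 1118 is irreducible over Q and [Q(√1118) : Q] = 2. Hence [K : Q] = 2.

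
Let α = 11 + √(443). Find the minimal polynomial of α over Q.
m_α(x) = x^2 - 22x - 322

From α - 11 = √(443), squaring gives (α - 11)^2 = 443, i.e. α^2 - 22α + 121 = 443, so α^2 - 22α - 322 = 0. The discriminant of x^2 - 22x - 322 is (-22)^2 - 4·(-322) = 484 + 1288 = 1772, and 4·(443) is not a perfect square in Q since 443 is squarefree and ≠ 1. Hence x^2 - 22x - 322 is irreducible over Q and is the minimal polynomial of α.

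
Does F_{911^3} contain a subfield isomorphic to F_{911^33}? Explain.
No: F_{911^33} is not a subfield of F_{911^3}

F_{p^m} embeds in F_{p^n} iff m | n. Here 33 ∤ 3 (since 3 = 0·33 + 3 with remainder 3 ≠ 0), so F_{911^33} is not a subfield of F_{911^3}. Equivalently: if it were, the tower law would give 33 = [F_{911^33}:F_911] dividing [F_{911^3}:F_911] = 3, contradiction.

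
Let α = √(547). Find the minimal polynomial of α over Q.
m_α(x) = x^2 - 547

α satisfies α^2 - 547 = 0, so x^2 - 547 annihilates α. Since d = 547 is squarefree and ≠ 1, it is not a perfect square in Q, so x^2 - 547 has no rational root and is therefore irreducible over Q (a degree-2 polynomial over a field is irreducible iff it has no root). Hence m_α(x) = x^2 - 547.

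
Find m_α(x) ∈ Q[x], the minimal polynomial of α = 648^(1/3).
m_α(x) = x^3 - 648

α satisfies α^3 = 648, so x^3 - 648 annihilates α. By the rational root test, a rational root p/q (in lowest terms) of x^3 - 648 would satisfy p^3 = 648 q^3, forcing q = 1 and p^3 = 648; but 648 is not a perfect cube, contradiction. A monic cubic over Q with no rational root is irreducible (any nontrivial factorization would include a linear factor). Hence x^3 - 648 is the minimal polynomial of α, and in particular [Q(α):Q] = 3.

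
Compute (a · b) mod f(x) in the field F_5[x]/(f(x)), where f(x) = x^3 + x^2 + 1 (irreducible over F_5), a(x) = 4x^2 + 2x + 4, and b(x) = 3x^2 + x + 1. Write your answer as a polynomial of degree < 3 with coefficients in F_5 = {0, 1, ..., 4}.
a · b ≡ 4x + 1 (mod f(x))

Multiply in F_5[x]: a(x)·b(x) = (4x^2 + 2x + 4)·(3x^2 + x + 1) = 2x^4 + 3x^2 + x + 4. This has degree ≥ 3, so divide by f(x) over F_5: 2x^4 + 3x^2 + x + 4 = (2x + 3)·(x^3 + x^2 + 1) + (4x + 1). Hence a·b ≡ 4x + 1 (mod f). (F_5[x]/(f) is a field with 5^3 = 125 elements since f is irreducible of degree 3.)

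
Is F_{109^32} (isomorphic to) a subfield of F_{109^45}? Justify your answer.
No: F_{109^32} is not a subfield of F_{109^45}

F_{p^m} embeds in F_{p^n} iff m | n. Here 32 ∤ 45 (since 45 = 1·32 + 13 with remainder 13 ≠ 0), so F_{109^32} is not a subfield of F_{109^45}. Equivalently: if it were, the tower law would give 32 = [F_{109^32}:F_109] dividing [F_{109^45}:F_109] = 45, contradiction.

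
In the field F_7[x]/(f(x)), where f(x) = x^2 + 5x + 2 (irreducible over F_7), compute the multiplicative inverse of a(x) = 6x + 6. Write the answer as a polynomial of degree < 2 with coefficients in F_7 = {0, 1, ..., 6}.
a(x)^(-1) ≡ 3x + 5 (mod f(x))

Since f is irreducible over F_7, F_7[x]/(f) is a field and a(x) ≠ 0 has an inverse. Apply the extended Euclidean algorithm to f(x) and a(x) in F_7[x]: f(x) = (6x + 3)·a(x) + (5). The last nonzero remainder is the constant 5 = gcd(f, a) in F_7. Back-substituting through the division chain expresses 5 = s(x)·a(x) + t(x)·f(x) with s(x) ≡ x + 4 (mod f), so (x + 4)·a(x) ≡ 5 (mod f). Multiplying by 5^(-1) ≡ 3 in F_7 gives a(x)^(-1) ≡ 3·(x + 4) ≡ 3x + 5 (mod f). Check: (6x + 6)·(3x + 5) = 4x^2 + 6x + 2 ≡ 1 (mod x^2 + 5x + 2).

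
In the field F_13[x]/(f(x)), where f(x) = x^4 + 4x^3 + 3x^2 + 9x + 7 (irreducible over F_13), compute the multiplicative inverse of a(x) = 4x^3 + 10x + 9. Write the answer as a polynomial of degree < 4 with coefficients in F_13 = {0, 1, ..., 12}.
a(x)^(-1) ≡ 6x^2 + 11x + 3 (mod f(x))

Since f is irreducible over F_13, F_13[x]/(f) is a field and a(x) ≠ 0 has an inverse. Apply the extended Euclidean algorithm to f(x) and a(x) in F_13[x]: f(x) = (10x + 1)·a(x) + (7x^2 + 11);  a(x) = (8x)·(7x^2 + 11) + (9). The last nonzero remainder is the constant 9 = gcd(f, a) in F_13. Back-substituting through the division chain expresses 9 = s(x)·a(x) + t(x)·f(x) with s(x) ≡ 2x^2 + 8x + 1 (mod f), so (2x^2 + 8x + 1)·a(x) ≡ 9 (mod f). Multiplying by 9^(-1) ≡ 3 in F_13 gives a(x)^(-1) ≡ 3·(2x^2 + 8x + 1) ≡ 6x^2 + 11x + 3 (mod f). Check: (4x^3 + 10x + 9)·(6x^2 + 11x + 3) = 11x^5 + 5x^4 + 7x^3 + 8x^2 + 12x + 1 ≡ 1 (mod x^4 + 4x^3 + 3x^2 + 9x + 7).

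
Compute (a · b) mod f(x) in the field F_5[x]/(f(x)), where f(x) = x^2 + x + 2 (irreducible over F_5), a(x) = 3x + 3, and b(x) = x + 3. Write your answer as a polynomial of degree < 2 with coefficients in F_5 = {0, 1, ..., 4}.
a · b ≡ 4x + 3 (mod f(x))

Multiply in F_5[x]: a(x)·b(x) = (3x + 3)·(x + 3) = 3x^2 + 2x + 4. This has degree ≥ 2, so divide by f(x) over F_5: 3x^2 + 2x + 4 = (3)·(x^2 + x + 2) + (4x + 3). Hence a·b ≡ 4x + 3 (mod f). (F_5[x]/(f) is a field with 5^2 = 25 elements since f is irreducible of degree 2.)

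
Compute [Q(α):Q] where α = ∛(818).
[Q(α):Q] = 3

The minimal polynomial of α is x^3 - 818, irreducible over Q since 818 is not a perfect cube (so x^3 - 818 has no rational root). Hence [Q(α):Q] = deg(m_α) = 3.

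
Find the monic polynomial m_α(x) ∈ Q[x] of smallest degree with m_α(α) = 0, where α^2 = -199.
m_α(x) = x^2 + 199

α satisfies α^2 + 199 = 0, so x^2 + 199 annihilates α. Since d = -199 is squarefree and ≠ 1, it is not a perfect square in Q, so x^2 + 199 has no rational root and is therefore irreducible over Q (a degree-2 polynomial over a field is irreducible iff it has no root). Hence m_α(x) = x^2 + 199.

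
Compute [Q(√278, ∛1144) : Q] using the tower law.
[Q(√278, ∛1144) : Q] = 6

Let L = Q(√278, ∛1144). Since Q(√278) ⊂ L and [Q(√278):Q] = 2, the tower law gives 2 | [L:Q]. Likewise Q(∛1144) ⊂ L with [Q(∛1144):Q] = 3 (because 1144 is not a perfect cube), so 3 | [L:Q]. As gcd(2,3) = 1, [L:Q] is divisible by 6. Conversely L is generated over Q by √278 and ∛1144, so [L:Q] ≤ 2·3 = 6. Therefore [Q(√278, ∛1144) : Q] = 6.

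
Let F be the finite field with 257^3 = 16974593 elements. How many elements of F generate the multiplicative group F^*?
There are φ(16974592) = 8340480 primitive elements

F_q^* is cyclic of order q - 1 = 16974592. A cyclic group of order m has exactly φ(m) generators. Here m = 16974592 = 2^8 · 61 · 1087, so the number of primitive elements is φ(16974592) = 8340480.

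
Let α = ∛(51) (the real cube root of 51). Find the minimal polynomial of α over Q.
m_α(x) = x^3 - 51

α satisfies α^3 = 51, so x^3 - 51 annihilates α. By the rational root test, a rational root p/q (in lowest terms) of x^3 - 51 would satisfy p^3 = 51 q^3, forcing q = 1 and p^3 = 51; but 51 is not a perfect cube, contradiction. A monic cubic over Q with no rational root is irreducible (any nontrivial factorization would include a linear factor). Hence x^3 - 51 is the minimal polynomial of α, and in particular [Q(α):Q] = 3.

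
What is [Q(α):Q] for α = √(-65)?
[Q(α):Q] = 2

[Q(α):Q] equals the degree of the minimal polynomial of α. Here α^2 = -65 and x^2 + 65 is irreducible (d = -65 is squarefree, ≠ 1, hence not a square), so deg(m_α) = 2. Thus [Q(α):Q] = 2.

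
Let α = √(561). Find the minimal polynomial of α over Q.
m_α(x) = x^2 - 561

α satisfies α^2 - 561 = 0, so x^2 - 561 annihilates α. Since d = 561 is squarefree and ≠ 1, it is not a perfect square in Q, so x^2 - 561 has no rational root and is therefore irreducible over Q (a degree-2 polynomial over a field is irreducible iff it has no root). Hence m_α(x) = x^2 - 561.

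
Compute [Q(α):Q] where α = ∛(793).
[Q(α):Q] = 3

The minimal polynomial of α is x^3 - 793, irreducible over Q since 793 is not a perfect cube (so x^3 - 793 has no rational root). Hence [Q(α):Q] = deg(m_α) = 3.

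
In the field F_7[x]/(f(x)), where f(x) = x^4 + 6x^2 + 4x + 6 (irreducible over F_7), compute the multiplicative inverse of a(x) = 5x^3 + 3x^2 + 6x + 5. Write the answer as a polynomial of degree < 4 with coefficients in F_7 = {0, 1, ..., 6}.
a(x)^(-1) ≡ 4x^3 + 4 (mod f(x))

Since f is irreducible over F_7, F_7[x]/(f) is a field and a(x) ≠ 0 has an inverse. Apply the extended Euclidean algorithm to f(x) and a(x) in F_7[x]: f(x) = (3x + 1)·a(x) + (6x^2 + 4x + 1);  a(x) = (2x + 5)·(6x^2 + 4x + 1) + (5x);  (6x^2 + 4x + 1) = (4x + 5)·(5x) + (1). The last nonzero remainder is the constant 1 = gcd(f, a) in F_7. Back-substituting through the division chain expresses 1 = s(x)·a(x) + t(x)·f(x) with s(x) ≡ 4x^3 + 4 (mod f), so a(x)^(-1) ≡ s(x) = 4x^3 + 4 (mod f). Check: (5x^3 + 3x^2 + 6x + 5)·(4x^3 + 4) = 6x^6 + 5x^5 + 3x^4 + 5x^3 + 5x^2 + 3x + 6 ≡ 1 (mod x^4 + 6x^2 + 4x + 6).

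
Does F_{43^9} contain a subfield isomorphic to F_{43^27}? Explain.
No: F_{43^27} is not a subfield of F_{43^9}

F_{p^m} embeds in F_{p^n} iff m | n. Here 27 ∤ 9 (since 9 = 0·27 + 9 with remainder 9 ≠ 0), so F_{43^27} is not a subfield of F_{43^9}. Equivalently: if it were, the tower law would give 27 = [F_{43^27}:F_43] dividing [F_{43^9}:F_43] = 9, contradiction.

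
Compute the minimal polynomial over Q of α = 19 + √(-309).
m_α(x) = x^2 - 38x + 670

From α - 19 = √(-309), squaring gives (α - 19)^2 = -309, i.e. α^2 - 38α + 361 = -309, so α^2 - 38α + 670 = 0. The discriminant of x^2 - 38x + 670 is (-38)^2 - 4·(670) = 1444 - 2680 = -1236, and 4·(-309) is not a perfect square in Q since -309 is squarefree and ≠ 1. Hence x^2 - 38x + 670 is irreducible over Q and is the minimal polynomial of α.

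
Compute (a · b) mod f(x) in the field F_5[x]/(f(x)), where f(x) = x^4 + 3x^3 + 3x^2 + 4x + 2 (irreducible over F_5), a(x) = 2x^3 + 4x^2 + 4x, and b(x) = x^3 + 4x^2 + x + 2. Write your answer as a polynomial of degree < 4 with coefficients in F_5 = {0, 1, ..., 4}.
a · b ≡ 4x^3 + 4x + 4 (mod f(x))

Multiply in F_5[x]: a(x)·b(x) = (2x^3 + 4x^2 + 4x)·(x^3 + 4x^2 + x + 2) = 2x^6 + 2x^5 + 2x^4 + 4x^3 + 2x^2 + 3x. This has degree ≥ 4, so divide by f(x) over F_5: 2x^6 + 2x^5 + 2x^4 + 4x^3 + 2x^2 + 3x = (2x^2 + x + 3)·(x^4 + 3x^3 + 3x^2 + 4x + 2) + (4x^3 + 4x + 4). Hence a·b ≡ 4x^3 + 4x + 4 (mod f). (F_5[x]/(f) is a field with 5^4 = 625 elements since f is irreducible of degree 4.)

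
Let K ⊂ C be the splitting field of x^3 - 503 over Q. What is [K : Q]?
[K : Q] = 6

The roots of x^3 - 503 are ∛503, ω∛503, ω^2∛503 where ω = e^(2πi/3) is a primitive cube root of unity, so K = Q(∛503, ω). Now [Q(∛503):Q] = 3 (since 503 is not a perfect cube, x^3 - 503 is irreducible) and [Q(ω):Q] = 2. Both 2 and 3 divide [K:Q], and [K:Q] ≤ 3·2 = 6, so [K:Q] = 6. (Equivalently: Q(∛503) ⊂ R but ω ∉ R, so [K : Q(∛503)] = 2.)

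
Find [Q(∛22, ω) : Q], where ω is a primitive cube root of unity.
[Q(∛22, ω) : Q] = 6

[Q(∛22):Q] = 3 (min poly x^3 - 22, irreducible since 22 is not a perfect cube). [Q(ω):Q] = 2 (min poly x^2 + x + 1). Since Q(∛22) ⊂ R and ω ∉ R, we have ω ∉ Q(∛22), so x^2 + x + 1 remains irreducible over Q(∛22) and [Q(∛22, ω) : Q(∛22)] = 2. By the tower law, [Q(∛22, ω) : Q] = 3 · 2 = 6. (In fact Q(∛22, ω) is the splitting field of x^3 - 22 over Q.)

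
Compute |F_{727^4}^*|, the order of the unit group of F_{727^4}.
|F_{727^4}^*| = 279342903840

F_{727^4} has 727^4 = 279342903841 elements; its multiplicative group consists of all nonzero elements, so |F_{727^4}^*| = 279342903841 - 1 = 279342903840. (It is cyclic since any finite subgroup of the multiplicative group of a field is cyclic.)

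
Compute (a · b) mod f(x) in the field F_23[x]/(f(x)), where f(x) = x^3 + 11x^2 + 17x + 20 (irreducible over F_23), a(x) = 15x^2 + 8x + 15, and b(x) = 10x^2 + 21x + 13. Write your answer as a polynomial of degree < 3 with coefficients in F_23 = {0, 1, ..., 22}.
a · b ≡ 15x^2 + 9x + 18 (mod f(x))

Multiply in F_23[x]: a(x)·b(x) = (15x^2 + 8x + 15)·(10x^2 + 21x + 13) = 12x^4 + 4x^3 + 7x^2 + 5x + 11. This has degree ≥ 3, so divide by f(x) over F_23: 12x^4 + 4x^3 + 7x^2 + 5x + 11 = (12x + 10)·(x^3 + 11x^2 + 17x + 20) + (15x^2 + 9x + 18). Hence a·b ≡ 15x^2 + 9x + 18 (mod f). (F_23[x]/(f) is a field with 23^3 = 12167 elements since f is irreducible of degree 3.)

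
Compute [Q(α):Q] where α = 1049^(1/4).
[Q(α):Q] = 4

α is a root of x^4 - 1049. By Eisenstein's criterion at the prime p = 1049 (which divides the constant term 1049 but p^2 = 1100401 does not, since 1049 is squarefree), x^4 - 1049 is irreducible over Q. Hence [Q(α):Q] = 4.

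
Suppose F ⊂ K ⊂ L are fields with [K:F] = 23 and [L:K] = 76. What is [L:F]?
[L:F] = 1748

The tower law says that for any tower of field extensions F ⊂ K ⊂ L with finite degrees, [L:F] = [L:K] · [K:F]. Here this gives [L:F] = 76 · 23 = 1748.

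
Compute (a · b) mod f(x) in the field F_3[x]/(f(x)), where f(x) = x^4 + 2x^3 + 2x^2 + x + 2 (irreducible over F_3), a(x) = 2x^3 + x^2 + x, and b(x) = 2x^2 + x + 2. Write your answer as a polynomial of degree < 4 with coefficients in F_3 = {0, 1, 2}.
a · b ≡ x^3 + x^2 + x + 2 (mod f(x))

Multiply in F_3[x]: a(x)·b(x) = (2x^3 + x^2 + x)·(2x^2 + x + 2) = x^5 + x^4 + x^3 + 2x. This has degree ≥ 4, so divide by f(x) over F_3: x^5 + x^4 + x^3 + 2x = (x + 2)·(x^4 + 2x^3 + 2x^2 + x + 2) + (x^3 + x^2 + x + 2). Hence a·b ≡ x^3 + x^2 + x + 2 (mod f). (F_3[x]/(f) is a field with 3^4 = 81 elements since f is irreducible of degree 4.)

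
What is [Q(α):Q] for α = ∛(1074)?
[Q(α):Q] = 3

The minimal polynomial of α is x^3 - 1074, irreducible over Q since 1074 is not a perfect cube (so x^3 - 1074 has no rational root). Hence [Q(α):Q] = deg(m_α) = 3.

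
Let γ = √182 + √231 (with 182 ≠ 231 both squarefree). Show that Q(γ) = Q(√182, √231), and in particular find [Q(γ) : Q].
[Q(γ) : Q] = 4 (equivalently, Q(γ) = Q(√182, √231))

Obviously Q(γ) ⊆ Q(√182, √231), and [Q(√182, √231):Q] = 4 (since 182, 231 are distinct squarefree integers > 1 with 42042 not a perfect square). To show equality we compute the minimal polynomial of γ. From γ = √182 + √231: γ^2 = 182 + 2√(42042) + 231 = 413 + 2√(42042), so γ^2 - 413 = 2√(42042); squaring, (γ^2 - 413)^2 = 4·42042, i.e. γ^4 - 826γ^2 + 170569 - 168168 = 0, i.e. γ^4 - 826γ^2 + 2401 = 0. So γ is a root of x^4 - 826x^2 + 2401. This polynomial is irreducible over Q: it has no rational root (each ±√182 ± √231 is irrational), and any factorization into two quadratics over Q would force √(42042) ∈ Q (pairing opposite roots) or √182, √231 ∈ Q (other pairings), all impossible. Hence [Q(γ):Q] = 4 = [Q(√182, √231):Q], so Q(γ) = Q(√182, √231).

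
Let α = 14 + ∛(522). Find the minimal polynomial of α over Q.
m_α(x) = x^3 - 42x^2 + 588x - 3266

Set β = α - 14 = ∛(522), so β^3 = 522. Then (α - 14)^3 - 522 = 0, i.e. α is a root of g(x) = (x - 14)^3 - 522 = x^3 - 42x^2 + 588x - 3266. Since g(x) = h(x - 14) where h(x) = x^3 - 522, and h is irreducible over Q (because 522 is not a perfect cube, so h has no rational root, and a monic cubic with no rational root is irreducible), g is also irreducible (irreducibility is preserved under the substitution x → x - 14). Hence m_α(x) = x^3 - 42x^2 + 588x - 3266.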